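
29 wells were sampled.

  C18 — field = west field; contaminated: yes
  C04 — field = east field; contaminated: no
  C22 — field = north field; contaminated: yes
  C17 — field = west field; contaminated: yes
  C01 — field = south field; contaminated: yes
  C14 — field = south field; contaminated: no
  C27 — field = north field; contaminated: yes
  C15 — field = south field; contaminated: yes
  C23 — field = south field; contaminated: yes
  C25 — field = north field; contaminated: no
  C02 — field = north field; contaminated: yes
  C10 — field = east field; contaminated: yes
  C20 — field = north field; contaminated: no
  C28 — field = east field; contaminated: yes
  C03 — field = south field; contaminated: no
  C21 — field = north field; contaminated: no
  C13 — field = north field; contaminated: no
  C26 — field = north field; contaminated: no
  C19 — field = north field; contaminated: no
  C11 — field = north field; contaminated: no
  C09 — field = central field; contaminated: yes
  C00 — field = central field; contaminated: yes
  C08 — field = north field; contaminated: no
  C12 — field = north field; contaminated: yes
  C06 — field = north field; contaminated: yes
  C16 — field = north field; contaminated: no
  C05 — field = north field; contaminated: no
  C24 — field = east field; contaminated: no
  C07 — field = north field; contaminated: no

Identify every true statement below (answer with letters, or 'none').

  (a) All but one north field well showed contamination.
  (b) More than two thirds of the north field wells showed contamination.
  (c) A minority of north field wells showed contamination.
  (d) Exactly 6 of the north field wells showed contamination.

|A| = 16, |A ∩ B| = 5, |A ∖ B| = 11.
(a) |A ∖ B| = 1: fails.
(b) |A ∩ B| / |A| > 2/3: fails.
(c) |A ∩ B| < |A ∖ B|: holds.
(d) |A ∩ B| = 6: fails.

(c)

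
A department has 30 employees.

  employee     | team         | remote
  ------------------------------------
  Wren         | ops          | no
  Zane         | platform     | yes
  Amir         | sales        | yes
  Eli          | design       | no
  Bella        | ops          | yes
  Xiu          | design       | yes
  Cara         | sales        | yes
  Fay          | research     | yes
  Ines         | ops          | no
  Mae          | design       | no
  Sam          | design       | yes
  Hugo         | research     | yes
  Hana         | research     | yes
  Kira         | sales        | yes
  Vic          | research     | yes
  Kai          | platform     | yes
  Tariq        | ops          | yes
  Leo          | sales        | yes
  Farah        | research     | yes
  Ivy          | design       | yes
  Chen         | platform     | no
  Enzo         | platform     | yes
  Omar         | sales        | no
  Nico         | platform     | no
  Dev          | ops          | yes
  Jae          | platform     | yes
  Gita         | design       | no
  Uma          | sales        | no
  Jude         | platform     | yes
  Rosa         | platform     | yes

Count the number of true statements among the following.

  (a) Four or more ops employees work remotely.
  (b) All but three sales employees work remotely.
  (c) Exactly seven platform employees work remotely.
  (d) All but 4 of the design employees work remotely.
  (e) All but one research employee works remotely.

(a) ops: |A| = 5, |A ∩ B| = 3; needs |A ∩ B| ≥ 4 — false.
(b) sales: |A| = 6, |A ∩ B| = 4; needs |A ∖ B| = 3 — false.
(c) platform: |A| = 8, |A ∩ B| = 6; needs |A ∩ B| = 7 — false.
(d) design: |A| = 6, |A ∩ B| = 3; needs |A ∖ B| = 4 — false.
(e) research: |A| = 5, |A ∩ B| = 5; needs |A ∖ B| = 1 — false.

0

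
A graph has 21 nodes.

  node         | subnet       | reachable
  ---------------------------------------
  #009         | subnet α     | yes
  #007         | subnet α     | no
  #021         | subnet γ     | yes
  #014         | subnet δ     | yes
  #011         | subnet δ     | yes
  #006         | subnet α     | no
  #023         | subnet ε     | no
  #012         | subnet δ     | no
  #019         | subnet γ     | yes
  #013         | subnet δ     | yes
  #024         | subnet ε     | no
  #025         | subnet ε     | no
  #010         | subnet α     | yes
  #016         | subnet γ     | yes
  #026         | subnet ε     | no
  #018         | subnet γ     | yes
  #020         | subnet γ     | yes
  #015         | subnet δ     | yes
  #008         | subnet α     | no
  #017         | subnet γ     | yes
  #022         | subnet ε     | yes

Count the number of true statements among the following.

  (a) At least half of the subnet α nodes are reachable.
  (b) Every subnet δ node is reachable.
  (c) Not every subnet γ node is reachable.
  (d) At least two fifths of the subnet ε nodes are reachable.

0

(a) subnet α: |A| = 5, |A ∩ B| = 2; needs |A ∩ B| ≥ |A ∖ B| — false.
(b) subnet δ: |A| = 5, |A ∩ B| = 4; needs A ⊆ B, i.e. every element of A is in B (|A ∖ B| = 0) — false.
(c) subnet γ: |A| = 6, |A ∩ B| = 6; needs A ⊄ B (|A ∖ B| ≥ 1) — false.
(d) subnet ε: |A| = 5, |A ∩ B| = 1; needs |A ∩ B| / |A| ≥ 2/5 — false.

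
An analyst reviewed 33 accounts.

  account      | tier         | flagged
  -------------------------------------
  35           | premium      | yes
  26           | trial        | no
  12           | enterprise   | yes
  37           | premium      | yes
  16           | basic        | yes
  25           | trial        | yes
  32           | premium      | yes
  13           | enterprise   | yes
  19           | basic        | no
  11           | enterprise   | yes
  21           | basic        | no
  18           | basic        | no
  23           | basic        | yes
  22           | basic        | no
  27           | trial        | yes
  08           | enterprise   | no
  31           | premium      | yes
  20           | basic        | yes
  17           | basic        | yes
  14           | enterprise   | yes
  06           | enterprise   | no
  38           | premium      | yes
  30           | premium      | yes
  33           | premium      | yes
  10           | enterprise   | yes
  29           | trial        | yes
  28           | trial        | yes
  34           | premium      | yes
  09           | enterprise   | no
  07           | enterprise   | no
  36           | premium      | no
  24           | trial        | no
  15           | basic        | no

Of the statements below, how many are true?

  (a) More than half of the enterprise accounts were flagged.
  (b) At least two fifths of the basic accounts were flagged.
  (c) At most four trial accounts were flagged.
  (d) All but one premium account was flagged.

4

(a) enterprise: |A| = 9, |A ∩ B| = 5; needs |A ∩ B| > |A ∖ B| — true.
(b) basic: |A| = 9, |A ∩ B| = 4; needs |A ∩ B| / |A| ≥ 2/5 — true.
(c) trial: |A| = 6, |A ∩ B| = 4; needs |A ∩ B| ≤ 4 — true.
(d) premium: |A| = 9, |A ∩ B| = 8; needs |A ∖ B| = 1 — true.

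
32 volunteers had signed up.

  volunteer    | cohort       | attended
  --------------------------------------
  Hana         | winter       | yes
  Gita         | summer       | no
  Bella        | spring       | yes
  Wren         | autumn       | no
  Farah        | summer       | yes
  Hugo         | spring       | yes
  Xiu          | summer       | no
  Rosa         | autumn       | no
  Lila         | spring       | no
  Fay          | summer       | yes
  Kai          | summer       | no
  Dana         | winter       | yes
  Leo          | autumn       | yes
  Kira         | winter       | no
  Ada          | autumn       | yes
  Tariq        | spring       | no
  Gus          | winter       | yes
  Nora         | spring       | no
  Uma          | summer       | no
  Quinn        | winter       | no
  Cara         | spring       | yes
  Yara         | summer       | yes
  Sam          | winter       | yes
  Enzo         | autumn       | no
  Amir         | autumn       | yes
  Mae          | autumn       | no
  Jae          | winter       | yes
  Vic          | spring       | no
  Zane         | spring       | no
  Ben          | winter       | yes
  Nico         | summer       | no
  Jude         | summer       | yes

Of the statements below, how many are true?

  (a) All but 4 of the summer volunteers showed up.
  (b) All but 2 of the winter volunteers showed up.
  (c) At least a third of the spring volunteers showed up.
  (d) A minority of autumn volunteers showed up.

(a) summer: |A| = 9, |A ∩ B| = 4; needs |A ∖ B| = 4 — false.
(b) winter: |A| = 8, |A ∩ B| = 6; needs |A ∖ B| = 2 — true.
(c) spring: |A| = 8, |A ∩ B| = 3; needs |A ∩ B| / |A| ≥ 1/3 — true.
(d) autumn: |A| = 7, |A ∩ B| = 3; needs |A ∩ B| < |A ∖ B| — true.

3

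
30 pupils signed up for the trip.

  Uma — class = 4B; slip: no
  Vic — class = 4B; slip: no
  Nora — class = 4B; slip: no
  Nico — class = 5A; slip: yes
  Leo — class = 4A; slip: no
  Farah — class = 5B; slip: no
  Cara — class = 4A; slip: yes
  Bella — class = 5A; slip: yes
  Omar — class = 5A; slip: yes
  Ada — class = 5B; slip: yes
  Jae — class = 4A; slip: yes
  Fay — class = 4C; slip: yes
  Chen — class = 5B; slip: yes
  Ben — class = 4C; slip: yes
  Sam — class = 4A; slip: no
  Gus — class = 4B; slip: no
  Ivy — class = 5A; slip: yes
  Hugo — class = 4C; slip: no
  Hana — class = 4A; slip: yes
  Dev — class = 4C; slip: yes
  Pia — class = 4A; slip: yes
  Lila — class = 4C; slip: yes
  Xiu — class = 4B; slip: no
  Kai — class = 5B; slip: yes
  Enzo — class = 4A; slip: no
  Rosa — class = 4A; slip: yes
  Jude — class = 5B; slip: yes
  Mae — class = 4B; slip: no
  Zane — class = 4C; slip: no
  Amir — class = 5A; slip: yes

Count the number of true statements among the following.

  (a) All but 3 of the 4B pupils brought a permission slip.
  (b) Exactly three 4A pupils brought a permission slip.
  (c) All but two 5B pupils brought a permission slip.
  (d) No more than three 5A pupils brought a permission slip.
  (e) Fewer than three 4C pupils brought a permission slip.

(a) 4B: |A| = 6, |A ∩ B| = 0; needs |A ∖ B| = 3 — false.
(b) 4A: |A| = 8, |A ∩ B| = 5; needs |A ∩ B| = 3 — false.
(c) 5B: |A| = 5, |A ∩ B| = 4; needs |A ∖ B| = 2 — false.
(d) 5A: |A| = 5, |A ∩ B| = 5; needs |A ∩ B| ≤ 3 — false.
(e) 4C: |A| = 6, |A ∩ B| = 4; needs |A ∩ B| < 3 — false.

0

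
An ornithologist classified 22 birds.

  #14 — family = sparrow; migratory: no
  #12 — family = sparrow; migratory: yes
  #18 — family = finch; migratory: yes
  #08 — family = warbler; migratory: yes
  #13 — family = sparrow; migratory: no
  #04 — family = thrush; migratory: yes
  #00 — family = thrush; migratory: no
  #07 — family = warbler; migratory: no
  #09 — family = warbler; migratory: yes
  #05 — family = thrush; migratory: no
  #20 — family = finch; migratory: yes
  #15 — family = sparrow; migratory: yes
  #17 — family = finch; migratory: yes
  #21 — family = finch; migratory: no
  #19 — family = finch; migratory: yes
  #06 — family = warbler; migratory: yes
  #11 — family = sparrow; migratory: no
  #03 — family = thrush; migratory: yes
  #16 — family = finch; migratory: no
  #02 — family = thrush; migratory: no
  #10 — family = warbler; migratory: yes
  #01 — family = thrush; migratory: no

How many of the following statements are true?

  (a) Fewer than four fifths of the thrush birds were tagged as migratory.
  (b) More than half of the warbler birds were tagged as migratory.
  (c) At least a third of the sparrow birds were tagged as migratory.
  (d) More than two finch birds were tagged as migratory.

4

(a) thrush: |A| = 6, |A ∩ B| = 2; needs |A ∩ B| / |A| < 4/5 — true.
(b) warbler: |A| = 5, |A ∩ B| = 4; needs |A ∩ B| > |A ∖ B| — true.
(c) sparrow: |A| = 5, |A ∩ B| = 2; needs |A ∩ B| / |A| ≥ 1/3 — true.
(d) finch: |A| = 6, |A ∩ B| = 4; needs |A ∩ B| > 2 — true.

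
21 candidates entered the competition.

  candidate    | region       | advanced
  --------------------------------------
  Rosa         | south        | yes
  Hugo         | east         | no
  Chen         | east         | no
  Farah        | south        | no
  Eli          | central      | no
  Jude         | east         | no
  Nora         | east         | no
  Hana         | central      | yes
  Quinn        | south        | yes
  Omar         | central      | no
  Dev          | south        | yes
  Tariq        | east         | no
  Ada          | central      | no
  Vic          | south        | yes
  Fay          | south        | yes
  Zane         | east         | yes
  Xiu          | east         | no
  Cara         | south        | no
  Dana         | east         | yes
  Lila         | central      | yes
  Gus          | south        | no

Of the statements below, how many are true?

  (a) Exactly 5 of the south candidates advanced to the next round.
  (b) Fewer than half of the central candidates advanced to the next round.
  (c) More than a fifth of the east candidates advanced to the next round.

(a) south: |A| = 8, |A ∩ B| = 5; needs |A ∩ B| = 5 — true.
(b) central: |A| = 5, |A ∩ B| = 2; needs |A ∩ B| < |A ∖ B| — true.
(c) east: |A| = 8, |A ∩ B| = 2; needs |A ∩ B| / |A| > 1/5 — true.

3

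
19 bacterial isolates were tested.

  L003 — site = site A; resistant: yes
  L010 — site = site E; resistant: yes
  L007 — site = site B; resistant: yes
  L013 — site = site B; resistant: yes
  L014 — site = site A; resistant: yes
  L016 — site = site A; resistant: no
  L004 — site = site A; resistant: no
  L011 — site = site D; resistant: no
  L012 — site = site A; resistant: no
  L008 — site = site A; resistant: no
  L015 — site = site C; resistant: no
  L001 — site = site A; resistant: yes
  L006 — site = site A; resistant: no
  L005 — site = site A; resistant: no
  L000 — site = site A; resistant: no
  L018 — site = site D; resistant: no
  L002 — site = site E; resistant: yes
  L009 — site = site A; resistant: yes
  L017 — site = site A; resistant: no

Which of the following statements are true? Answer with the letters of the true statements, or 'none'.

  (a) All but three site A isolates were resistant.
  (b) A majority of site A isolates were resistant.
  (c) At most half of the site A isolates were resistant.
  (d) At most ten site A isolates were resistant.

(c), (d)

|A| = 12, |A ∩ B| = 4, |A ∖ B| = 8.
(a) |A ∖ B| = 3: fails.
(b) |A ∩ B| > |A ∖ B|: fails.
(c) |A ∩ B| ≤ |A ∖ B|: holds.
(d) |A ∩ B| ≤ 10: holds.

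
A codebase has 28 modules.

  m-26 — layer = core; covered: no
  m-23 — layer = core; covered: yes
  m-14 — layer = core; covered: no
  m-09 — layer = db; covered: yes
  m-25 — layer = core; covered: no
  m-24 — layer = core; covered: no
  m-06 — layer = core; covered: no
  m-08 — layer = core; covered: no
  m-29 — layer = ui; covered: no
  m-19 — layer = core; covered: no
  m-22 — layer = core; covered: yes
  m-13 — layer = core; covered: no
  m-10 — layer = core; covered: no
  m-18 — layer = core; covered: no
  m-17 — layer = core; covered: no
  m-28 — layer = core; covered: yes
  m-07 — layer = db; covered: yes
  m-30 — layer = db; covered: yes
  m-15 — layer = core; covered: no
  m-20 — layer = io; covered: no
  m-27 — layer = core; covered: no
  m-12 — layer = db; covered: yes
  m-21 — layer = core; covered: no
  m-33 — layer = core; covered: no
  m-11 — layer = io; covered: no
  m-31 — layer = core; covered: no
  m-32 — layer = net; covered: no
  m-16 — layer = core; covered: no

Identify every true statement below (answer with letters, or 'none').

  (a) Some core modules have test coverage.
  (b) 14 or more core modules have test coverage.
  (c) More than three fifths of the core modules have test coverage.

|A| = 20, |A ∩ B| = 3, |A ∖ B| = 17.
(a) A ∩ B ≠ ∅ (|A ∩ B| ≥ 1): holds.
(b) |A ∩ B| ≥ 14: fails.
(c) |A ∩ B| / |A| > 3/5: fails.

(a)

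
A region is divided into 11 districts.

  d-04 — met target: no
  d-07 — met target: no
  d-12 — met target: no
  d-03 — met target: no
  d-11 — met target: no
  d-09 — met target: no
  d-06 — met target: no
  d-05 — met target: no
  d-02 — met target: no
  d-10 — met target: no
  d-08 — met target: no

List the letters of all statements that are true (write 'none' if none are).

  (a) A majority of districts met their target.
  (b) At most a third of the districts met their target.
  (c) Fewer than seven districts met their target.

|A| = 11, |A ∩ B| = 0, |A ∖ B| = 11.
(a) |A ∩ B| > |A ∖ B|: fails.
(b) |A ∩ B| / |A| ≤ 1/3: holds.
(c) |A ∩ B| < 7: holds.

(b), (c)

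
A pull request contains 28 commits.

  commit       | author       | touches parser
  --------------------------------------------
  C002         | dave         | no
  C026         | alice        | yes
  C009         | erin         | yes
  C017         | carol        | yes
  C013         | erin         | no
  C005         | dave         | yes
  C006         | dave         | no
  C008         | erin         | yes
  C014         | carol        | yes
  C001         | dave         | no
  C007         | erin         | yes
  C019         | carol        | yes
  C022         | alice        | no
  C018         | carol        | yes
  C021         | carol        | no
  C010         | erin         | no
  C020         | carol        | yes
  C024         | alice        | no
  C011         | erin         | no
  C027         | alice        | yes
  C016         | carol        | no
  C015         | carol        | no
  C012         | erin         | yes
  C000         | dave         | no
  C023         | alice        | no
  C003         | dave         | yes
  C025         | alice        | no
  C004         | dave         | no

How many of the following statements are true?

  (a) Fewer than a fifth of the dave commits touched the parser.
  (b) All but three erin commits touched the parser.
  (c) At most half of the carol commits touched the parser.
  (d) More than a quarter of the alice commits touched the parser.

(a) dave: |A| = 7, |A ∩ B| = 2; needs |A ∩ B| / |A| < 1/5 — false.
(b) erin: |A| = 7, |A ∩ B| = 4; needs |A ∖ B| = 3 — true.
(c) carol: |A| = 8, |A ∩ B| = 5; needs |A ∩ B| ≤ |A ∖ B| — false.
(d) alice: |A| = 6, |A ∩ B| = 2; needs |A ∩ B| / |A| > 1/4 — true.

2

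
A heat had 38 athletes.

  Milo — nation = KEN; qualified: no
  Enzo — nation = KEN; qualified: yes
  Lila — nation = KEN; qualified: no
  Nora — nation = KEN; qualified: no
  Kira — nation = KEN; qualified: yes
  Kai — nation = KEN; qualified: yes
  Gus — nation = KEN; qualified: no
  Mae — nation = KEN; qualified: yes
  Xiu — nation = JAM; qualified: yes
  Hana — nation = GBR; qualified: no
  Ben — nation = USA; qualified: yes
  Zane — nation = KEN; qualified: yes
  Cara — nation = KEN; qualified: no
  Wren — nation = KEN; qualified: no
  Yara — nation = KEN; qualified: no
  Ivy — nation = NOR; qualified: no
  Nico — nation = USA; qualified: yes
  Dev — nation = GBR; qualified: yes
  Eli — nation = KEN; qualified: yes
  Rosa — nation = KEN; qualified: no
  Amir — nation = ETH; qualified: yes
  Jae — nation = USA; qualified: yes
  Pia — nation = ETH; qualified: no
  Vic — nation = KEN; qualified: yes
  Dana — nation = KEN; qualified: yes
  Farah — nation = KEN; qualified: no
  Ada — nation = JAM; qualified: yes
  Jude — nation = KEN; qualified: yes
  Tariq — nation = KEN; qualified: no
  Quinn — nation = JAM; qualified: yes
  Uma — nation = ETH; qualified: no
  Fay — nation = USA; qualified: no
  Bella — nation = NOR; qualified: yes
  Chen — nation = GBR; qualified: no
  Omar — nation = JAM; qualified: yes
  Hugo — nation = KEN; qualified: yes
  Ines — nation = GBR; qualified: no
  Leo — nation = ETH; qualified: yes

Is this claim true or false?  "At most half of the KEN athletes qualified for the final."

'At most half of the KEN athletes qualified for the final' holds iff |A ∩ B| ≤ |A ∖ B|.
|A| = 20, |A ∩ B| = 10, |A ∖ B| = 10.
10 = 10, so the statement is true.

True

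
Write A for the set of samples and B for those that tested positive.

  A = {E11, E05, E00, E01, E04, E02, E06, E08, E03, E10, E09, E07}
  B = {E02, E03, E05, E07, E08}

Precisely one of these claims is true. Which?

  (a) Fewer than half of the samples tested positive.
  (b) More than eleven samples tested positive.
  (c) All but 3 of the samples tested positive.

(a)

|A| = 12, |A ∩ B| = 5, |A ∖ B| = 7.
(a) requires |A ∩ B| < |A ∖ B|: true.
(b) requires |A ∩ B| > 11: false.
(c) requires |A ∖ B| = 3: false.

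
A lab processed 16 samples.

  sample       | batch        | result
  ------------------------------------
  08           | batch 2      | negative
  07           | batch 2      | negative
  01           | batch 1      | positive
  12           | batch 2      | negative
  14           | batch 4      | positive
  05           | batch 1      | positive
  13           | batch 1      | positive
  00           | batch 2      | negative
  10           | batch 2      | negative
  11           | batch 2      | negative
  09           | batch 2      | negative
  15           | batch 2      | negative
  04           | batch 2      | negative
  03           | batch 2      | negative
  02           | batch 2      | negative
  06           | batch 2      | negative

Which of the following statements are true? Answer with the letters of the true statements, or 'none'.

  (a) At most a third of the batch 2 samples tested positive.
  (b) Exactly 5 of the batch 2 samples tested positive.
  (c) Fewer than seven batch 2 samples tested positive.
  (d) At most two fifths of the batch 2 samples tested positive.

(a), (c), (d)

|A| = 12, |A ∩ B| = 0, |A ∖ B| = 12.
(a) |A ∩ B| / |A| ≤ 1/3: holds.
(b) |A ∩ B| = 5: fails.
(c) |A ∩ B| < 7: holds.
(d) |A ∩ B| / |A| ≤ 2/5: holds.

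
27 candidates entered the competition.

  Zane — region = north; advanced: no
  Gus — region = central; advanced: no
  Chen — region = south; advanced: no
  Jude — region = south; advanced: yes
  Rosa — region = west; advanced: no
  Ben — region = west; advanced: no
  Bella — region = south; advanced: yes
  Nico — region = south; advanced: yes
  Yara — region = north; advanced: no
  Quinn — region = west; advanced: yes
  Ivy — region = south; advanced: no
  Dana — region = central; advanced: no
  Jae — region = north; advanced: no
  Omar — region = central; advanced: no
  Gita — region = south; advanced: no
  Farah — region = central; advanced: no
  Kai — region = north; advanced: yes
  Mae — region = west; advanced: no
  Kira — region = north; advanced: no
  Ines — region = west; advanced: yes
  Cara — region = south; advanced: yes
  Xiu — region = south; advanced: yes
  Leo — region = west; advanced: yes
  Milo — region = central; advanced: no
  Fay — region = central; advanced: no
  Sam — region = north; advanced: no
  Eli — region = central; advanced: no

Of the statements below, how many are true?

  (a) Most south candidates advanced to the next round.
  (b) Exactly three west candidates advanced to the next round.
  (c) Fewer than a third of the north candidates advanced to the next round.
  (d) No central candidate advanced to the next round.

4

(a) south: |A| = 8, |A ∩ B| = 5; needs |A ∩ B| > |A ∖ B| — true.
(b) west: |A| = 6, |A ∩ B| = 3; needs |A ∩ B| = 3 — true.
(c) north: |A| = 6, |A ∩ B| = 1; needs |A ∩ B| / |A| < 1/3 — true.
(d) central: |A| = 7, |A ∩ B| = 0; needs A ∩ B = ∅ (|A ∩ B| = 0) — true.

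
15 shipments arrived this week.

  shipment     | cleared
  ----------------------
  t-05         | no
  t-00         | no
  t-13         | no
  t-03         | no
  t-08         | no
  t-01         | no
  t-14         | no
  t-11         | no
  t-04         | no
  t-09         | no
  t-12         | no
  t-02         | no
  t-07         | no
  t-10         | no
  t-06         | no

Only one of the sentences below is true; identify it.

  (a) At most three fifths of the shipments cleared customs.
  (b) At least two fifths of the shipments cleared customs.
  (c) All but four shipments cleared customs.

|A| = 15, |A ∩ B| = 0, |A ∖ B| = 15.
(a) requires |A ∩ B| / |A| ≤ 3/5: true.
(b) requires |A ∩ B| / |A| ≥ 2/5: false.
(c) requires |A ∖ B| = 4: false.

(a)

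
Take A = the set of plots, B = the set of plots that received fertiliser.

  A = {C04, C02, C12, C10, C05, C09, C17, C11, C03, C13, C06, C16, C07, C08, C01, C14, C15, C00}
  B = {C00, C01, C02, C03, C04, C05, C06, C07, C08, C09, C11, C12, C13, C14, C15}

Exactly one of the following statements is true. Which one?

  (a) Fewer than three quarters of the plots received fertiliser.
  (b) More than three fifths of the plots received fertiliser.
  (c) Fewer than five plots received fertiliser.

|A| = 18, |A ∩ B| = 15, |A ∖ B| = 3.
(a) requires |A ∩ B| / |A| < 3/4: false.
(b) requires |A ∩ B| / |A| > 3/5: true.
(c) requires |A ∩ B| < 5: false.

(b)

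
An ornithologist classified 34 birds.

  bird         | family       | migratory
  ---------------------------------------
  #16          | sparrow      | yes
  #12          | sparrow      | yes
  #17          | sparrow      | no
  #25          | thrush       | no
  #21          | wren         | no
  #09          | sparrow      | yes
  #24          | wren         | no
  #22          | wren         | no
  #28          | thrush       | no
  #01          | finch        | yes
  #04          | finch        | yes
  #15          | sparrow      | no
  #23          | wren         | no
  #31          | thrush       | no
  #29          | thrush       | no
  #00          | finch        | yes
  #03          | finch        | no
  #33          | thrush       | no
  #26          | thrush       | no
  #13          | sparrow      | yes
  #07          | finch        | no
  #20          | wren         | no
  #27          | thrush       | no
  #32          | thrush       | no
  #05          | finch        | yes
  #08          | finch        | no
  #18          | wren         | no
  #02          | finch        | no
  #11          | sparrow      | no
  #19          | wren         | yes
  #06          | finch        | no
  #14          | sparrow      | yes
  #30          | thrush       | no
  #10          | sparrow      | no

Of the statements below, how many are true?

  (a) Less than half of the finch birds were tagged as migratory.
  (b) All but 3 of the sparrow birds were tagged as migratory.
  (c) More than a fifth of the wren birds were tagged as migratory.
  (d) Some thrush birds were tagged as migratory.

1

(a) finch: |A| = 9, |A ∩ B| = 4; needs |A ∩ B| < |A ∖ B| — true.
(b) sparrow: |A| = 9, |A ∩ B| = 5; needs |A ∖ B| = 3 — false.
(c) wren: |A| = 7, |A ∩ B| = 1; needs |A ∩ B| / |A| > 1/5 — false.
(d) thrush: |A| = 9, |A ∩ B| = 0; needs A ∩ B ≠ ∅ (|A ∩ B| ≥ 1) — false.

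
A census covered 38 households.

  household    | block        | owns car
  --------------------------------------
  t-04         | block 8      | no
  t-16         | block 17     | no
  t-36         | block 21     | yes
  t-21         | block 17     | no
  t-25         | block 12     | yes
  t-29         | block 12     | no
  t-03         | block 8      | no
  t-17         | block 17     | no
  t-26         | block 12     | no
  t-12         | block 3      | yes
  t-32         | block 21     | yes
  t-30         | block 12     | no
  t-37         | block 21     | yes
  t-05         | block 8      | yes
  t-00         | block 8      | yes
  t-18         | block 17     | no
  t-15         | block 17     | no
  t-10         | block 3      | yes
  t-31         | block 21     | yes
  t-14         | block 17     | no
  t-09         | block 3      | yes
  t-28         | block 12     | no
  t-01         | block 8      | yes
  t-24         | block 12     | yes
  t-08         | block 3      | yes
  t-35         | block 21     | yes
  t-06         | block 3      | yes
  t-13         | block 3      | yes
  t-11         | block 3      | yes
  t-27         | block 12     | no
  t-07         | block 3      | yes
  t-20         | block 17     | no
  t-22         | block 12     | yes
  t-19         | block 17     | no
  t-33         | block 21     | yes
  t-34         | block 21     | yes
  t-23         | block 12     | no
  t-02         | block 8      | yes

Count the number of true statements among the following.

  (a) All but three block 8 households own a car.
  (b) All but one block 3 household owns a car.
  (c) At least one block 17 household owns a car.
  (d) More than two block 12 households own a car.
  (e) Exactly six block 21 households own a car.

(a) block 8: |A| = 6, |A ∩ B| = 4; needs |A ∖ B| = 3 — false.
(b) block 3: |A| = 8, |A ∩ B| = 8; needs |A ∖ B| = 1 — false.
(c) block 17: |A| = 8, |A ∩ B| = 0; needs A ∩ B ≠ ∅ (|A ∩ B| ≥ 1) — false.
(d) block 12: |A| = 9, |A ∩ B| = 3; needs |A ∩ B| > 2 — true.
(e) block 21: |A| = 7, |A ∩ B| = 7; needs |A ∩ B| = 6 — false.

1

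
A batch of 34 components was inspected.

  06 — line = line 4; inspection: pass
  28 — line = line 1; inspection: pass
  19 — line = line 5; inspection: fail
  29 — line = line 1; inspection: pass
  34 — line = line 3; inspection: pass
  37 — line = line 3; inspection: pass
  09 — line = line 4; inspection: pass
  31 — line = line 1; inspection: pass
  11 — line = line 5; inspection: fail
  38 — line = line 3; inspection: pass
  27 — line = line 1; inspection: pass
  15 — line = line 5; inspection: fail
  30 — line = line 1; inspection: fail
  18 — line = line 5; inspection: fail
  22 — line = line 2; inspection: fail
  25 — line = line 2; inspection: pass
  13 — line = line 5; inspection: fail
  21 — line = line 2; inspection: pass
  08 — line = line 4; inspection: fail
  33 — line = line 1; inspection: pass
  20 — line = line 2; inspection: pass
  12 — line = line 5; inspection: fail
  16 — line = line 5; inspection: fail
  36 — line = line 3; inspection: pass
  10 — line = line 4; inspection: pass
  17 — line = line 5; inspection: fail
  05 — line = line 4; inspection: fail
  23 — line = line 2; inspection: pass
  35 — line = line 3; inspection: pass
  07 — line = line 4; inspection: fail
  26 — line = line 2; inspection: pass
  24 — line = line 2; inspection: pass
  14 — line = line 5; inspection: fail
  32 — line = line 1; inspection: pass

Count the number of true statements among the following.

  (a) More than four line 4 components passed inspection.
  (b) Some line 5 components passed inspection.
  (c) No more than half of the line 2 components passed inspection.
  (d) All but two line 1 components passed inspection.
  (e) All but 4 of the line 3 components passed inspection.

(a) line 4: |A| = 6, |A ∩ B| = 3; needs |A ∩ B| > 4 — false.
(b) line 5: |A| = 9, |A ∩ B| = 0; needs A ∩ B ≠ ∅ (|A ∩ B| ≥ 1) — false.
(c) line 2: |A| = 7, |A ∩ B| = 6; needs |A ∩ B| ≤ |A ∖ B| — false.
(d) line 1: |A| = 7, |A ∩ B| = 6; needs |A ∖ B| = 2 — false.
(e) line 3: |A| = 5, |A ∩ B| = 5; needs |A ∖ B| = 4 — false.

0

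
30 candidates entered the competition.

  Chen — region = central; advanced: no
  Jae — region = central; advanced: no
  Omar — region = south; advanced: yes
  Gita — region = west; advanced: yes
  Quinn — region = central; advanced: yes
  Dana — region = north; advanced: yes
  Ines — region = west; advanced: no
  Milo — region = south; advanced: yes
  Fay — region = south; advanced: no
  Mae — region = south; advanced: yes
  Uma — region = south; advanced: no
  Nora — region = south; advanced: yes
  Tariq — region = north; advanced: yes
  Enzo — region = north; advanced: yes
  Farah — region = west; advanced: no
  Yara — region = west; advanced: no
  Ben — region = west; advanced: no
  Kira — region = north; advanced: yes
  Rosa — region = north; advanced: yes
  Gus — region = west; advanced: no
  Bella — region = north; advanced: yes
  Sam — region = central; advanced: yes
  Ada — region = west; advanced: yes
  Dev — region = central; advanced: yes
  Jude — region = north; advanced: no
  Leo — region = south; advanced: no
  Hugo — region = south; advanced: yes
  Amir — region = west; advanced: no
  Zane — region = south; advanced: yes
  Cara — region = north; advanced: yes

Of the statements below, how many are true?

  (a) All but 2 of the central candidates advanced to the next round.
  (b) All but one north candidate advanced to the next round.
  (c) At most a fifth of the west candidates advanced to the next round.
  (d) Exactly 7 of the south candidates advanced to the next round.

(a) central: |A| = 5, |A ∩ B| = 3; needs |A ∖ B| = 2 — true.
(b) north: |A| = 8, |A ∩ B| = 7; needs |A ∖ B| = 1 — true.
(c) west: |A| = 8, |A ∩ B| = 2; needs |A ∩ B| / |A| ≤ 1/5 — false.
(d) south: |A| = 9, |A ∩ B| = 6; needs |A ∩ B| = 7 — false.

2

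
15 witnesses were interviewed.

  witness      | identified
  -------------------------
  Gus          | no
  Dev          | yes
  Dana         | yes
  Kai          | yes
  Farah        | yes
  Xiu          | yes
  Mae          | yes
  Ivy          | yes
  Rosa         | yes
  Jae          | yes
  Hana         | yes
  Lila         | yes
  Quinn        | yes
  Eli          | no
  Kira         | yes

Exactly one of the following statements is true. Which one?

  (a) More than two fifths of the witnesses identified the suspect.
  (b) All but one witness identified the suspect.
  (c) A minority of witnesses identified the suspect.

(a)

|A| = 15, |A ∩ B| = 13, |A ∖ B| = 2.
(a) requires |A ∩ B| / |A| > 2/5: true.
(b) requires |A ∖ B| = 1: false.
(c) requires |A ∩ B| < |A ∖ B|: false.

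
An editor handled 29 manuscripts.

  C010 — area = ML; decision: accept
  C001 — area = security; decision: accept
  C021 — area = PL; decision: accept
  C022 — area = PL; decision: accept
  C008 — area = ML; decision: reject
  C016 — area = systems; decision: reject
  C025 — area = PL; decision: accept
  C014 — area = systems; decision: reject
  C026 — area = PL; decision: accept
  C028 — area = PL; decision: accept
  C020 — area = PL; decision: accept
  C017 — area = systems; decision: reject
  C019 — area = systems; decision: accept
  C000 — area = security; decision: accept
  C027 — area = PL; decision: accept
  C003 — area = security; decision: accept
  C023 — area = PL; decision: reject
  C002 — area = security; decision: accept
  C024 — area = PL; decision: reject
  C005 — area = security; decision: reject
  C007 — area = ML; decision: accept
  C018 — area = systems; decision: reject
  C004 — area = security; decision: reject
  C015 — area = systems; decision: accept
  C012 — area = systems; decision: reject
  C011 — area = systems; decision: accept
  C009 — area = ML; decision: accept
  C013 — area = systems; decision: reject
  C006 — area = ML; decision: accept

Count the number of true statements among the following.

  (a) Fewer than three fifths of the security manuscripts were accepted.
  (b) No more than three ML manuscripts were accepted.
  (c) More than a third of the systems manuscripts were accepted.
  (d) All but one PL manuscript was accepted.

0

(a) security: |A| = 6, |A ∩ B| = 4; needs |A ∩ B| / |A| < 3/5 — false.
(b) ML: |A| = 5, |A ∩ B| = 4; needs |A ∩ B| ≤ 3 — false.
(c) systems: |A| = 9, |A ∩ B| = 3; needs |A ∩ B| / |A| > 1/3 — false.
(d) PL: |A| = 9, |A ∩ B| = 7; needs |A ∖ B| = 1 — false.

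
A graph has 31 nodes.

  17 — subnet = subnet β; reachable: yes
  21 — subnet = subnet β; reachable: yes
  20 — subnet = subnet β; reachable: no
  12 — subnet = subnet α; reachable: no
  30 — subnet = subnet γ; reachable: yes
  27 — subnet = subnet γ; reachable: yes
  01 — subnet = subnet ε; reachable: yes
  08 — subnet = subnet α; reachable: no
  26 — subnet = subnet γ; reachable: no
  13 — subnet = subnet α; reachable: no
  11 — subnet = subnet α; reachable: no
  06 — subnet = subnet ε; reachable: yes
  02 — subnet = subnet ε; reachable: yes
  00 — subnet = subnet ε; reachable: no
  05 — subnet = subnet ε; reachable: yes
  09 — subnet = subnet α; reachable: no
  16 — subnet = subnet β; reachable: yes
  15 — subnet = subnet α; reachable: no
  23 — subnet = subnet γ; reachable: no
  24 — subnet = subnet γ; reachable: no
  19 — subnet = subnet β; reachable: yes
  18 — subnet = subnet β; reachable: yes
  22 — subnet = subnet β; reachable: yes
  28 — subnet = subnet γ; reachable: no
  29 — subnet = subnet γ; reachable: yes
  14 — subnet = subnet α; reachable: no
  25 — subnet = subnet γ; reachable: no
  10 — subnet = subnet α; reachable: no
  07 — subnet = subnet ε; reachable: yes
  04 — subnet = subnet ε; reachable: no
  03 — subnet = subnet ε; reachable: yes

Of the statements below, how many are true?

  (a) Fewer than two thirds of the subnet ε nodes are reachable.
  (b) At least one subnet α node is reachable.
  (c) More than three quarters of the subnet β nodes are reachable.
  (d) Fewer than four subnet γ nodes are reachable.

(a) subnet ε: |A| = 8, |A ∩ B| = 6; needs |A ∩ B| / |A| < 2/3 — false.
(b) subnet α: |A| = 8, |A ∩ B| = 0; needs A ∩ B ≠ ∅ (|A ∩ B| ≥ 1) — false.
(c) subnet β: |A| = 7, |A ∩ B| = 6; needs |A ∩ B| / |A| > 3/4 — true.
(d) subnet γ: |A| = 8, |A ∩ B| = 3; needs |A ∩ B| < 4 — true.

2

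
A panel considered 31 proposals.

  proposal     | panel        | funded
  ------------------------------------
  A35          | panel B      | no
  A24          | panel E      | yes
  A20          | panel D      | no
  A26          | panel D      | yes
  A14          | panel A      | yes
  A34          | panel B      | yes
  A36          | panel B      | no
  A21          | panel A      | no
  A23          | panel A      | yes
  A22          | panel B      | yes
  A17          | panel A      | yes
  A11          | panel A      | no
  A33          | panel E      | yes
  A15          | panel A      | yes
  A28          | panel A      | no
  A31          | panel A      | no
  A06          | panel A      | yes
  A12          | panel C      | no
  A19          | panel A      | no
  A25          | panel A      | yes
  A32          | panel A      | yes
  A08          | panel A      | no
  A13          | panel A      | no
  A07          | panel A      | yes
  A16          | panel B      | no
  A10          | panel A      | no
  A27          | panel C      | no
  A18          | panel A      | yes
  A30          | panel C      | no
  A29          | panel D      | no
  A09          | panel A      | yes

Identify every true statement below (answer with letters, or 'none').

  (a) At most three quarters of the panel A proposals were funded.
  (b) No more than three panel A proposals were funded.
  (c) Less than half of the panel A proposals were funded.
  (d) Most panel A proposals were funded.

|A| = 18, |A ∩ B| = 10, |A ∖ B| = 8.
(a) |A ∩ B| / |A| ≤ 3/4: holds.
(b) |A ∩ B| ≤ 3: fails.
(c) |A ∩ B| < |A ∖ B|: fails.
(d) |A ∩ B| > |A ∖ B|: holds.

(a), (d)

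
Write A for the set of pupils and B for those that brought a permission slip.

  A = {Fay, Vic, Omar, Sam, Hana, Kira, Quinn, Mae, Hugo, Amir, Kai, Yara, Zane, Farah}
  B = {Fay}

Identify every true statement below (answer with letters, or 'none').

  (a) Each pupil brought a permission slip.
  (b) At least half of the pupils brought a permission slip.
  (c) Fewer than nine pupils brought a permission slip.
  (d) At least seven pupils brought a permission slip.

(c)

|A| = 14, |A ∩ B| = 1, |A ∖ B| = 13.
(a) A ⊆ B, i.e. every element of A is in B (|A ∖ B| = 0): fails.
(b) |A ∩ B| ≥ |A ∖ B|: fails.
(c) |A ∩ B| < 9: holds.
(d) |A ∩ B| ≥ 7: fails.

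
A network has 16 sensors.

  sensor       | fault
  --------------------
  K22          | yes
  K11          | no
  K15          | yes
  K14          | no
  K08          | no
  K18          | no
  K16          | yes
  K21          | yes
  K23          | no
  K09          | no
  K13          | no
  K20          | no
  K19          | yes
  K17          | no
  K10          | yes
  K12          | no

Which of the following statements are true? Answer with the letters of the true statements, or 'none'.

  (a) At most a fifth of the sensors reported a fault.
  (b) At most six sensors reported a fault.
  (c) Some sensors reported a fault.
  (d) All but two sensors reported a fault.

|A| = 16, |A ∩ B| = 6, |A ∖ B| = 10.
(a) |A ∩ B| / |A| ≤ 1/5: fails.
(b) |A ∩ B| ≤ 6: holds.
(c) A ∩ B ≠ ∅ (|A ∩ B| ≥ 1): holds.
(d) |A ∖ B| = 2: fails.

(b), (c)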